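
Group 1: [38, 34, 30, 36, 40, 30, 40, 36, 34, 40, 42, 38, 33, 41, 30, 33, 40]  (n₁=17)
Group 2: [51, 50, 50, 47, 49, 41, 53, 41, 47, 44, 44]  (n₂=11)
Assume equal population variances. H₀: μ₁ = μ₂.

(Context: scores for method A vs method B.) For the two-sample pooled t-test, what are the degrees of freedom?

df = n₁ + n₂ − 2 = 17 + 11 − 2 = 26

degrees of freedom = 26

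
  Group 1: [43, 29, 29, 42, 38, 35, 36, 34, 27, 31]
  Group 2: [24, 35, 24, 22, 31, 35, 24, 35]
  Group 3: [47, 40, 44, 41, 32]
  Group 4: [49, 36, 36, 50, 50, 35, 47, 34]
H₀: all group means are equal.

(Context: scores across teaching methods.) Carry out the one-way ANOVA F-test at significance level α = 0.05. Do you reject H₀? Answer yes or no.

reject H₀: yes

Group means [34.40, 28.75, 40.80, 42.12], grand mean 35.968
SSB = Σnᵢ(x̄ᵢ−x̄)² = 861.393; SSW = ΣΣ(x−x̄ᵢ)² = 1021.575
MSB = 861.393/3 = 287.1309; MSW = 1021.575/27 = 37.8361
F = MSB/MSW = 7.5888
df = (3, 27)
p-value (upper-tail) = 0.00078
At α=0.05: p < α → reject H₀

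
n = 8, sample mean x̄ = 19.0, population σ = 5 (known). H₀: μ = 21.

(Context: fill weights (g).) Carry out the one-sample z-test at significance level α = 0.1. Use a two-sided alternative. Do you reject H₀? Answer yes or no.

SE = σ/√n = 5/√8 = 1.7678
z = (x̄−μ₀)/SE = (19.0−21)/1.7678 = -1.1314
p-value (two-sided) = 0.25790
At α=0.1: p ≥ α → fail to reject H₀

reject H₀: no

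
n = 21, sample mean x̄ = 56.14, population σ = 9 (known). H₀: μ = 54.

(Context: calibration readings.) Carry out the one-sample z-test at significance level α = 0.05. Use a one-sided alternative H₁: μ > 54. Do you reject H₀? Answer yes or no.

reject H₀: no

SE = σ/√n = 9/√21 = 1.9640
z = (x̄−μ₀)/SE = (56.14−54)/1.9640 = 1.0896
p-value (one-sided, H₁ greater) = 0.13794
At α=0.05: p ≥ α → fail to reject H₀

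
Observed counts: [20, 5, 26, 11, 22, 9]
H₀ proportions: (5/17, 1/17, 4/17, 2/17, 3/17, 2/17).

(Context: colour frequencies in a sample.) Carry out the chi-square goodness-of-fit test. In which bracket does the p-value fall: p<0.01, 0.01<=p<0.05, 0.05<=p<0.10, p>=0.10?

n = 93; E_i = n·p_i = [27.35, 5.47, 21.88, 10.94, 16.41, 10.94]
χ² = (20−27.35)²/27.35 + (5−5.47)²/5.47 + (26−21.88)²/21.88 + (11−10.94)²/10.94 + (22−16.41)²/16.41 + (9−10.94)²/10.94 = 5.0394
df = 5
p-value (upper-tail) = 0.41109
→ bracket: p>=0.10

p-value bracket: p>=0.10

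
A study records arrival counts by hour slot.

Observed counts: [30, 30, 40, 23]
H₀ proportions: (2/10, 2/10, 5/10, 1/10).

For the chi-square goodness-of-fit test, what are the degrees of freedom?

df = k − 1 = 4 − 1 = 3

degrees of freedom = 3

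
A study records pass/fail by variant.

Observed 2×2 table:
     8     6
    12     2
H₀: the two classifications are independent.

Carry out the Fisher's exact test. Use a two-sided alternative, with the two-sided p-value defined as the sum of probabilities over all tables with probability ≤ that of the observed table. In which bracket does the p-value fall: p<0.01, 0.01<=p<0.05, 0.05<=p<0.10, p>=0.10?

Margins: r₁=14, r₂=14, c₁=20, c₂=8, n=28
p_obs = C(14,8)·C(14,12)/C(28,20); sum pmf over tables with pmf ≤ p_obs
p-value (two-sided) = 0.20870
→ bracket: p>=0.10

p-value bracket: p>=0.10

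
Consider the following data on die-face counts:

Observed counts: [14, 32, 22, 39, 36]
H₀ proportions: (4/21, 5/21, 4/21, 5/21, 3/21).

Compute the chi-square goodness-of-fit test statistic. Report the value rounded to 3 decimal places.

test statistic = 20.154

n = 143; E_i = n·p_i = [27.24, 34.05, 27.24, 34.05, 20.43]
χ² = (14−27.24)²/27.24 + (32−34.05)²/34.05 + (22−27.24)²/27.24 + (39−34.05)²/34.05 + (36−20.43)²/20.43 = 20.1538
df = 4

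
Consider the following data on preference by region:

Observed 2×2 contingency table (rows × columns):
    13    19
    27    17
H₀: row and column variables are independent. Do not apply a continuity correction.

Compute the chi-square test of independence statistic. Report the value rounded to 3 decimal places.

test statistic = 3.196

Row totals [32, 44], col totals [40, 36], n=76
χ² = (13−16.84)²/16.84 + (19−15.16)²/15.16 + (27−23.16)²/23.16 + (17−20.84)²/20.84 = 3.1961
df = 1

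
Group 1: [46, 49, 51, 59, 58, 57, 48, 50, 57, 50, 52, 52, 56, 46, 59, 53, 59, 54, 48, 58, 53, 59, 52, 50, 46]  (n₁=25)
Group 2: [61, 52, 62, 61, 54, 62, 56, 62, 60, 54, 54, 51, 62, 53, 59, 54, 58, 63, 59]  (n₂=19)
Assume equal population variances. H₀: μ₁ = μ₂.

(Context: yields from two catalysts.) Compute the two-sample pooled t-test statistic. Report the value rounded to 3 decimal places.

test statistic = -3.721

x̄₁=52.880, s₁=4.484, n₁=25
x̄₂=57.737, s₂=4.012, n₂=19
s_p² = [24·4.484² + 18·4.012²]/42 = 18.3887
SE = √(s_p²·(1/25+1/19)) = 1.3051
t = (52.880−57.737)/1.3051 = -3.7213
df = 42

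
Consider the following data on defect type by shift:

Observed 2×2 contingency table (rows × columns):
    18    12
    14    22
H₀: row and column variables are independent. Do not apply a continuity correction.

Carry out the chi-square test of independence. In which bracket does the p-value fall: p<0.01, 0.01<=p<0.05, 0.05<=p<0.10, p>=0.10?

p-value bracket: 0.05<=p<0.10

Row totals [30, 36], col totals [32, 34], n=66
χ² = (18−14.55)²/14.55 + (12−15.45)²/15.45 + (14−17.45)²/17.45 + (22−18.55)²/18.55 = 2.9199
df = 1
p-value (upper-tail) = 0.08750
→ bracket: 0.05<=p<0.10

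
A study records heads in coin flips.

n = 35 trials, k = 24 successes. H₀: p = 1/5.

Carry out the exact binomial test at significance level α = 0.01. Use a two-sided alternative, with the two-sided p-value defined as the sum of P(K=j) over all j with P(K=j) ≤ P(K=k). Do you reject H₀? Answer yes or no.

reject H₀: yes

Exact binomial: n=35, k=24, p₀=1/5=0.2000
P(X=j) = C(n,j)·p₀^j·(1−p₀)^(n−j); p = Σ P(X=j) over j with P(X=j) ≤ P(X=24)
p-value (two-sided) = 0.00000
At α=0.01: p < α → reject H₀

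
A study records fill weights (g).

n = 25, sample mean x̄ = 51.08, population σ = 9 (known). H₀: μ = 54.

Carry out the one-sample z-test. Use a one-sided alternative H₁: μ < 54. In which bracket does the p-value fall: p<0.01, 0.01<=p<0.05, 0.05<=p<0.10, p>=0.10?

p-value bracket: 0.05<=p<0.10

SE = σ/√n = 9/√25 = 1.8000
z = (x̄−μ₀)/SE = (51.08−54)/1.8000 = -1.6222
p-value (one-sided, H₁ less) = 0.05238
→ bracket: 0.05<=p<0.10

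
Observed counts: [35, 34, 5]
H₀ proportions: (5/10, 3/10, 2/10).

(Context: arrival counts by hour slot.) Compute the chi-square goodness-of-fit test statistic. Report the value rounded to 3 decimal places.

test statistic = 12.869

n = 74; E_i = n·p_i = [37.00, 22.20, 14.80]
χ² = (35−37.00)²/37.00 + (34−22.20)²/22.20 + (5−14.80)²/14.80 = 12.8694
df = 2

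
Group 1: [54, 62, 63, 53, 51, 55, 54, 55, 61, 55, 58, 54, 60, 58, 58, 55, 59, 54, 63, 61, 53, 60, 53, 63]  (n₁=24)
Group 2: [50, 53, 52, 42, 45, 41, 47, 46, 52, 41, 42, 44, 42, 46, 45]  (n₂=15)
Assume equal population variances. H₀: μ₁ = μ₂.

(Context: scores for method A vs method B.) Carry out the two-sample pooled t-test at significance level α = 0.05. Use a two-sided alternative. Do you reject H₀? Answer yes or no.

x̄₁=57.167, s₁=3.761, n₁=24
x̄₂=45.867, s₂=4.155, n₂=15
s_p² = [23·3.761² + 14·4.155²]/37 = 15.3261
SE = √(s_p²·(1/24+1/15)) = 1.2885
t = (57.167−45.867)/1.2885 = 8.7696
df = 37
p-value (two-sided) = 0.00000
At α=0.05: p < α → reject H₀

reject H₀: yes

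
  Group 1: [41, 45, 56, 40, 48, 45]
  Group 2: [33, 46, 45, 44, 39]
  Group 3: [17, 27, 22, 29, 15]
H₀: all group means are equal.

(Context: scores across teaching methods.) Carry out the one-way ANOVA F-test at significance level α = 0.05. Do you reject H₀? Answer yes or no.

Group means [45.83, 41.40, 22.00], grand mean 37.000
SSB = Σnᵢ(x̄ᵢ−x̄)² = 1689.967; SSW = ΣΣ(x−x̄ᵢ)² = 432.033
MSB = 1689.967/2 = 844.9833; MSW = 432.033/13 = 33.2333
F = MSB/MSW = 25.4258
df = (2, 13)
p-value (upper-tail) = 0.00003
At α=0.05: p < α → reject H₀

reject H₀: yes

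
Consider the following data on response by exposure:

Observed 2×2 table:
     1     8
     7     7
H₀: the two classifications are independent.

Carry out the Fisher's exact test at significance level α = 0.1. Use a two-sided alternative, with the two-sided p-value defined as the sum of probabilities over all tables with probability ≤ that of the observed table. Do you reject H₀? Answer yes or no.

reject H₀: yes

Margins: r₁=9, r₂=14, c₁=8, c₂=15, n=23
p_obs = C(9,1)·C(14,7)/C(23,8); sum pmf over tables with pmf ≤ p_obs
p-value (two-sided) = 0.08576
At α=0.1: p < α → reject H₀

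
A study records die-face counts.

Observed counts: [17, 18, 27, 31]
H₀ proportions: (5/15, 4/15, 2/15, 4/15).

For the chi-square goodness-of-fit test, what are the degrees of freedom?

degrees of freedom = 3

df = k − 1 = 4 − 1 = 3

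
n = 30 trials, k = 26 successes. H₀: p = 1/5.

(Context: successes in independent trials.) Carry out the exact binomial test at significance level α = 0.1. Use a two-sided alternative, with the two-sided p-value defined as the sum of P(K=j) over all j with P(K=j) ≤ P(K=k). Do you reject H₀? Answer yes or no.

reject H₀: yes

Exact binomial: n=30, k=26, p₀=1/5=0.2000
P(X=j) = C(n,j)·p₀^j·(1−p₀)^(n−j); p = Σ P(X=j) over j with P(X=j) ≤ P(X=26)
p-value (two-sided) = 0.00000
At α=0.1: p < α → reject H₀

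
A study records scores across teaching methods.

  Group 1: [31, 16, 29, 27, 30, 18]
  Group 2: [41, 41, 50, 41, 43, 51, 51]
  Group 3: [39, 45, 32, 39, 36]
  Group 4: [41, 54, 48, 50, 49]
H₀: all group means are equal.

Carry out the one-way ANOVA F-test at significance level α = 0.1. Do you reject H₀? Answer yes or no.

reject H₀: yes

Group means [25.17, 45.43, 38.20, 48.40], grand mean 39.217
SSB = Σnᵢ(x̄ᵢ−x̄)² = 1881.365; SSW = ΣΣ(x−x̄ᵢ)² = 538.548
MSB = 1881.365/3 = 627.1218; MSW = 538.548/19 = 28.3446
F = MSB/MSW = 22.1249
df = (3, 19)
p-value (upper-tail) = 0.00000
At α=0.1: p < α → reject H₀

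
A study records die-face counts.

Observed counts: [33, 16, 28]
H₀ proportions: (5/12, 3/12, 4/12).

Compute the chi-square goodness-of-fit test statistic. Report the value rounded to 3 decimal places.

n = 77; E_i = n·p_i = [32.08, 19.25, 25.67]
χ² = (33−32.08)²/32.08 + (16−19.25)²/19.25 + (28−25.67)²/25.67 = 0.7870
df = 2

test statistic = 0.787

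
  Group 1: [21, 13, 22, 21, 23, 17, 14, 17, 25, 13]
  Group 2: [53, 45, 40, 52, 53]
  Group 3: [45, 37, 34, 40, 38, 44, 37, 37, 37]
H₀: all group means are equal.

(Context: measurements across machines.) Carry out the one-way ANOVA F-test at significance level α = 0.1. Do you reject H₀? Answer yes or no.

reject H₀: yes

Group means [18.60, 48.60, 38.78], grand mean 32.417
SSB = Σnᵢ(x̄ᵢ−x̄)² = 3582.678; SSW = ΣΣ(x−x̄ᵢ)² = 413.156
MSB = 3582.678/2 = 1791.3389; MSW = 413.156/21 = 19.6741
F = MSB/MSW = 91.0507
df = (2, 21)
p-value (upper-tail) = 0.00000
At α=0.1: p < α → reject H₀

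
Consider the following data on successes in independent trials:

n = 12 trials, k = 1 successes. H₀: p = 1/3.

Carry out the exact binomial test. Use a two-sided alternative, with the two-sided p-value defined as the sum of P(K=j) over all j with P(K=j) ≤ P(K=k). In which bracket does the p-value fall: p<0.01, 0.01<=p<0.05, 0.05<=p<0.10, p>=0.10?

Exact binomial: n=12, k=1, p₀=1/3=0.3333
P(X=j) = C(n,j)·p₀^j·(1−p₀)^(n−j); p = Σ P(X=j) over j with P(X=j) ≤ P(X=1)
p-value (two-sided) = 0.07271
→ bracket: 0.05<=p<0.10

p-value bracket: 0.05<=p<0.10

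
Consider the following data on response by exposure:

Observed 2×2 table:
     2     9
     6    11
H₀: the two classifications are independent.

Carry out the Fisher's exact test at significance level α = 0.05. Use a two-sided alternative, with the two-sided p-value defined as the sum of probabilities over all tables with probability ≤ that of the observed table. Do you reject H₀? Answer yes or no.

reject H₀: no

Margins: r₁=11, r₂=17, c₁=8, c₂=20, n=28
p_obs = C(11,2)·C(17,6)/C(28,8); sum pmf over tables with pmf ≤ p_obs
p-value (two-sided) = 0.41880
At α=0.05: p ≥ α → fail to reject H₀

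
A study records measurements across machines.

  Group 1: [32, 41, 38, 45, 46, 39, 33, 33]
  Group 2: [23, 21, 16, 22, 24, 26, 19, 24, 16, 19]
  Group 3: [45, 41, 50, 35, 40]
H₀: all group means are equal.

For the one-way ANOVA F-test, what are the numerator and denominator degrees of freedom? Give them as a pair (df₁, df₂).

degrees of freedom = [2, 20]

k = 3 groups, N = 23 total
df = (k−1, N−k) = (3−1, 23−3) = (2, 20)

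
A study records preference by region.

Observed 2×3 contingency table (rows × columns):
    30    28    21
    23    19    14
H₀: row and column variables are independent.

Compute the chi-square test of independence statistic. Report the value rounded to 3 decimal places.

test statistic = 0.133

Row totals [79, 56], col totals [53, 47, 35], n=135
χ² = (30−31.01)²/31.01 + (28−27.50)²/27.50 + (21−20.48)²/20.48 + (23−21.99)²/21.99 + (19−19.50)²/19.50 + (14−14.52)²/14.52 = 0.1333
df = 2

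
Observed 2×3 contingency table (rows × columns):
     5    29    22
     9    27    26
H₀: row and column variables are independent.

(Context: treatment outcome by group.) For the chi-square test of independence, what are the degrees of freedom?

degrees of freedom = 2

df = (r−1)(c−1) = (2−1)·(3−1) = 2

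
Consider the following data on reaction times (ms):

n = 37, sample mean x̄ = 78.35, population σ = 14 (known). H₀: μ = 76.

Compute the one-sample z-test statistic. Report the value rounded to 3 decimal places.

test statistic = 1.021

SE = σ/√n = 14/√37 = 2.3016
z = (x̄−μ₀)/SE = (78.35−76)/2.3016 = 1.0210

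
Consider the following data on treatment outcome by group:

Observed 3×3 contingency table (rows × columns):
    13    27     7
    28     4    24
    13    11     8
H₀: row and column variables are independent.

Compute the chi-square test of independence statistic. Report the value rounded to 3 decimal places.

Row totals [47, 56, 32], col totals [54, 42, 39], n=135
χ² = (13−18.80)²/18.80 + (27−14.62)²/14.62 + (7−13.58)²/13.58 + (28−22.40)²/22.40 + (4−17.42)²/17.42 + (24−16.18)²/16.18 + (13−12.80)²/12.80 + (11−9.96)²/9.96 + (8−9.24)²/9.24 = 31.2568
df = 4

test statistic = 31.257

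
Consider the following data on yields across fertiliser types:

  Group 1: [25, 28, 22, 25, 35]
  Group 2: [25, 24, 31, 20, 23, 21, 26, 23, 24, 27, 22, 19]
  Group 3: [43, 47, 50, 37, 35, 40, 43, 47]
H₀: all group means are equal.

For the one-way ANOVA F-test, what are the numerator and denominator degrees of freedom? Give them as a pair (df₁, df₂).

degrees of freedom = [2, 22]

k = 3 groups, N = 25 total
df = (k−1, N−k) = (3−1, 25−3) = (2, 22)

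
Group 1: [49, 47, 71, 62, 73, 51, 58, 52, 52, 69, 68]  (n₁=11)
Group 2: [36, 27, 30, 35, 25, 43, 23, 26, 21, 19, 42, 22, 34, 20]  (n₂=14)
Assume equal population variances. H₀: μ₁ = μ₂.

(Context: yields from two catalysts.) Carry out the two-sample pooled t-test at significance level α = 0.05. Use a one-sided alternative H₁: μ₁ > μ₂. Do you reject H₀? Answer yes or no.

x̄₁=59.273, s₁=9.676, n₁=11
x̄₂=28.786, s₂=8.011, n₂=14
s_p² = [10·9.676² + 13·8.011²]/23 = 76.9800
SE = √(s_p²·(1/11+1/14)) = 3.5351
t = (59.273−28.786)/3.5351 = 8.6242
df = 23
p-value (one-sided, H₁ greater) = 0.00000
At α=0.05: p < α → reject H₀

reject H₀: yes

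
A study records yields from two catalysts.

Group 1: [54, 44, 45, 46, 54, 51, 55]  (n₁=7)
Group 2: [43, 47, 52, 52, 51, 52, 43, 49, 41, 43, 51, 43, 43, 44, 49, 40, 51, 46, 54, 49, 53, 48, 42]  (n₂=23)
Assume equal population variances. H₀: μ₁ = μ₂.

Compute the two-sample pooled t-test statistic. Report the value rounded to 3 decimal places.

x̄₁=49.857, s₁=4.741, n₁=7
x̄₂=47.217, s₂=4.369, n₂=23
s_p² = [6·4.741² + 22·4.369²]/28 = 19.8132
SE = √(s_p²·(1/7+1/23)) = 1.9214
t = (49.857−47.217)/1.9214 = 1.3738
df = 28

test statistic = 1.374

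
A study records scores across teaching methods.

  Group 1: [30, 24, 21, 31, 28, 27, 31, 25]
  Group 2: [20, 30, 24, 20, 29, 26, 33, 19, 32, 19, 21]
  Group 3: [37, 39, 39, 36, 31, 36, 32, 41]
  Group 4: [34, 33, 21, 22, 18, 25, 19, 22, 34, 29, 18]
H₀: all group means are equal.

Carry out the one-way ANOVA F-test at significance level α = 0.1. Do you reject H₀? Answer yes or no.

Group means [27.12, 24.82, 36.38, 25.00], grand mean 27.789
SSB = Σnᵢ(x̄ᵢ−x̄)² = 775.929; SSW = ΣΣ(x−x̄ᵢ)² = 878.386
MSB = 775.929/3 = 258.6431; MSW = 878.386/34 = 25.8349
F = MSB/MSW = 10.0114
df = (3, 34)
p-value (upper-tail) = 0.00007
At α=0.1: p < α → reject H₀

reject H₀: yes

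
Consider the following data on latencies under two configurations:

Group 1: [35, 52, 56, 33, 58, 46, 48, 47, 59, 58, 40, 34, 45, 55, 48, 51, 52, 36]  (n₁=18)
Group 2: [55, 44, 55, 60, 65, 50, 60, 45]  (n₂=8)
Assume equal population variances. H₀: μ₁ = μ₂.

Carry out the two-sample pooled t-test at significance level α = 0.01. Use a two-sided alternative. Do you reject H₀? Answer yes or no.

reject H₀: no

x̄₁=47.389, s₁=8.678, n₁=18
x̄₂=54.250, s₂=7.479, n₂=8
s_p² = [17·8.678² + 7·7.479²]/24 = 69.6574
SE = √(s_p²·(1/18+1/8)) = 3.5464
t = (47.389−54.250)/3.5464 = -1.9347
df = 24
p-value (two-sided) = 0.06490
At α=0.01: p ≥ α → fail to reject H₀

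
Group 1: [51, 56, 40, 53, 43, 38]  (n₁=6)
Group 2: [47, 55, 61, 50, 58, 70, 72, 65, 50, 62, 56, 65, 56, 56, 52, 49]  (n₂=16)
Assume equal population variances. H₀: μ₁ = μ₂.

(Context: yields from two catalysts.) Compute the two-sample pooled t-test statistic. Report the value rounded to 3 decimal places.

x̄₁=46.833, s₁=7.468, n₁=6
x̄₂=57.750, s₂=7.523, n₂=16
s_p² = [5·7.468² + 15·7.523²]/20 = 56.3917
SE = √(s_p²·(1/6+1/16)) = 3.5949
t = (46.833−57.750)/3.5949 = -3.0367
df = 20

test statistic = -3.037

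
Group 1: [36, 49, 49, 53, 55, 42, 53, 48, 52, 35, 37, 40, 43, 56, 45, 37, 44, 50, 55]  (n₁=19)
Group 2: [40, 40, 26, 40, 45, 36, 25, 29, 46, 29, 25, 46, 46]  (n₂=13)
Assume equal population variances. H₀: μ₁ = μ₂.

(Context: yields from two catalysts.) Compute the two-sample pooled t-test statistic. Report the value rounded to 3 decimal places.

test statistic = 3.595

x̄₁=46.263, s₁=6.999, n₁=19
x̄₂=36.385, s₂=8.500, n₂=13
s_p² = [18·6.999² + 12·8.500²]/30 = 58.2920
SE = √(s_p²·(1/19+1/13)) = 2.7481
t = (46.263−36.385)/2.7481 = 3.5947
df = 30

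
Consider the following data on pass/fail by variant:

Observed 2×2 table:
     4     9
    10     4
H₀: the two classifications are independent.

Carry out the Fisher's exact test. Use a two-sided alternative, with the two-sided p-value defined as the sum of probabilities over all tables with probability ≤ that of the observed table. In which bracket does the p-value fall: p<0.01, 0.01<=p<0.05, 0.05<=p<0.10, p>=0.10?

p-value bracket: 0.05<=p<0.10

Margins: r₁=13, r₂=14, c₁=14, c₂=13, n=27
p_obs = C(13,4)·C(14,10)/C(27,14); sum pmf over tables with pmf ≤ p_obs
p-value (two-sided) = 0.05698
→ bracket: 0.05<=p<0.10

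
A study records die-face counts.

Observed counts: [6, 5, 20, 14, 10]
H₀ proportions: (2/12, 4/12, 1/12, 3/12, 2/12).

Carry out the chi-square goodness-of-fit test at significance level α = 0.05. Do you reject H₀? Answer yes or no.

reject H₀: yes

n = 55; E_i = n·p_i = [9.17, 18.33, 4.58, 13.75, 9.17]
χ² = (6−9.17)²/9.17 + (5−18.33)²/18.33 + (20−4.58)²/4.58 + (14−13.75)²/13.75 + (10−9.17)²/9.17 = 62.7273
df = 4
p-value (upper-tail) = 0.00000
At α=0.05: p < α → reject H₀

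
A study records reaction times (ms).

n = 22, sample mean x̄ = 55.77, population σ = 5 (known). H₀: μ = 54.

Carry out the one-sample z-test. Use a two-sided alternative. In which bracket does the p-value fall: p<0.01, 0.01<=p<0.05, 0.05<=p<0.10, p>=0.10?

p-value bracket: 0.05<=p<0.10

SE = σ/√n = 5/√22 = 1.0660
z = (x̄−μ₀)/SE = (55.77−54)/1.0660 = 1.6604
p-value (two-sided) = 0.09683
→ bracket: 0.05<=p<0.10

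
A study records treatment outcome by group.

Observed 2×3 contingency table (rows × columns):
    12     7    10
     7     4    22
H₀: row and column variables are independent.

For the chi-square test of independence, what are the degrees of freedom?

degrees of freedom = 2

df = (r−1)(c−1) = (2−1)·(3−1) = 2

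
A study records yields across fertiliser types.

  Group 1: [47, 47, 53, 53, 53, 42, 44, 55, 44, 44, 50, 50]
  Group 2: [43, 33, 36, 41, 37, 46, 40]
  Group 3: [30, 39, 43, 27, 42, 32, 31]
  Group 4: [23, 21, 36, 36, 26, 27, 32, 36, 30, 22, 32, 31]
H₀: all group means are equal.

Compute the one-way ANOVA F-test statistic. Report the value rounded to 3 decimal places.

test statistic = 28.828

Group means [48.50, 39.43, 34.86, 29.33], grand mean 38.263
SSB = Σnᵢ(x̄ᵢ−x̄)² = 2305.130; SSW = ΣΣ(x−x̄ᵢ)² = 906.238
MSB = 2305.130/3 = 768.3768; MSW = 906.238/34 = 26.6541
F = MSB/MSW = 28.8278
df = (3, 34)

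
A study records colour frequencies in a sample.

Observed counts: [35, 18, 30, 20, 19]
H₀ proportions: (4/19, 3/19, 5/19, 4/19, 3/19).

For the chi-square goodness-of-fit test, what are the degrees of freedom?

degrees of freedom = 4

df = k − 1 = 5 − 1 = 4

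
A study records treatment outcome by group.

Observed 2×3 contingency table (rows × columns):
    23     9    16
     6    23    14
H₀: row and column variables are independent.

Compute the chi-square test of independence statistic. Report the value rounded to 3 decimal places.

test statistic = 15.997

Row totals [48, 43], col totals [29, 32, 30], n=91
χ² = (23−15.30)²/15.30 + (9−16.88)²/16.88 + (16−15.82)²/15.82 + (6−13.70)²/13.70 + (23−15.12)²/15.12 + (14−14.18)²/14.18 = 15.9974
df = 2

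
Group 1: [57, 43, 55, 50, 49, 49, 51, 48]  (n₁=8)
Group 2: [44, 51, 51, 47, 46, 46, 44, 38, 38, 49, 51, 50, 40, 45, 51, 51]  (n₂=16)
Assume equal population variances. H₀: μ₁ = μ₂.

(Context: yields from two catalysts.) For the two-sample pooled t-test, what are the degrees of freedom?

degrees of freedom = 22

df = n₁ + n₂ − 2 = 8 + 16 − 2 = 22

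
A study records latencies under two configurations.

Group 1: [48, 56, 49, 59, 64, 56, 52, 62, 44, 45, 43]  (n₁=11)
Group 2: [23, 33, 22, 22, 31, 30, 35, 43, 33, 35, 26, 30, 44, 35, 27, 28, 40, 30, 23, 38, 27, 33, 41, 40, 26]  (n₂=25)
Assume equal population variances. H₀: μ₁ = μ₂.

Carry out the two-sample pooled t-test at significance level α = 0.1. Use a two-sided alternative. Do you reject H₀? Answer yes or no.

reject H₀: yes

x̄₁=52.545, s₁=7.353, n₁=11
x̄₂=31.800, s₂=6.621, n₂=25
s_p² = [10·7.353² + 24·6.621²]/34 = 46.8449
SE = √(s_p²·(1/11+1/25)) = 2.4764
t = (52.545−31.800)/2.4764 = 8.3774
df = 34
p-value (two-sided) = 0.00000
At α=0.1: p < α → reject H₀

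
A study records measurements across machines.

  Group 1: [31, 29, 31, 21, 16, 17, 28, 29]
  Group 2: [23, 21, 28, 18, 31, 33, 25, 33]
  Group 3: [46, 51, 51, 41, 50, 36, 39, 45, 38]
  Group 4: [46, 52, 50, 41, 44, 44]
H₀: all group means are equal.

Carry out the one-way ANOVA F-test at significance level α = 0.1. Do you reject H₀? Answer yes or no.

reject H₀: yes

Group means [25.25, 26.50, 44.11, 46.17], grand mean 35.097
SSB = Σnᵢ(x̄ᵢ−x̄)² = 2833.487; SSW = ΣΣ(x−x̄ᵢ)² = 855.222
MSB = 2833.487/3 = 944.4958; MSW = 855.222/27 = 31.6749
F = MSB/MSW = 29.8184
df = (3, 27)
p-value (upper-tail) = 0.00000
At α=0.1: p < α → reject H₀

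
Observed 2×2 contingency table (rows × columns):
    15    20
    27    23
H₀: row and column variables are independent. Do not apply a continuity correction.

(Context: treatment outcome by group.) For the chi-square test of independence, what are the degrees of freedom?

df = (r−1)(c−1) = (2−1)·(2−1) = 1

degrees of freedom = 1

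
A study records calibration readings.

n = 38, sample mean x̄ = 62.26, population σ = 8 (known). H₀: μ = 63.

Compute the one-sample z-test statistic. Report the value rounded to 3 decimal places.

test statistic = -0.570

SE = σ/√n = 8/√38 = 1.2978
z = (x̄−μ₀)/SE = (62.26−63)/1.2978 = -0.5702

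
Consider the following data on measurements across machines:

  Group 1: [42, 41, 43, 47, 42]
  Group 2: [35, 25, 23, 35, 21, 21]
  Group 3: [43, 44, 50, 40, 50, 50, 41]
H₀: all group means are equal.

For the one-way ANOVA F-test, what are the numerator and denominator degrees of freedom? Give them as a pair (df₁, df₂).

degrees of freedom = [2, 15]

k = 3 groups, N = 18 total
df = (k−1, N−k) = (3−1, 18−3) = (2, 15)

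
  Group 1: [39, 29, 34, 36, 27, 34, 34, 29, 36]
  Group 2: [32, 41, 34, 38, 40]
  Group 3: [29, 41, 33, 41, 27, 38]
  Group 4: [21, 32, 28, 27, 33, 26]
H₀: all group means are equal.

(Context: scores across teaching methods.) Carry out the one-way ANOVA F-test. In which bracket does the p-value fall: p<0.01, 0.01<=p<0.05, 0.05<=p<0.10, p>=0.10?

Group means [33.11, 37.00, 34.83, 27.83], grand mean 33.038
SSB = Σnᵢ(x̄ᵢ−x̄)² = 260.406; SSW = ΣΣ(x−x̄ᵢ)² = 464.556
MSB = 260.406/3 = 86.8020; MSW = 464.556/22 = 21.1162
F = MSB/MSW = 4.1107
df = (3, 22)
p-value (upper-tail) = 0.01856
→ bracket: 0.01<=p<0.05

p-value bracket: 0.01<=p<0.05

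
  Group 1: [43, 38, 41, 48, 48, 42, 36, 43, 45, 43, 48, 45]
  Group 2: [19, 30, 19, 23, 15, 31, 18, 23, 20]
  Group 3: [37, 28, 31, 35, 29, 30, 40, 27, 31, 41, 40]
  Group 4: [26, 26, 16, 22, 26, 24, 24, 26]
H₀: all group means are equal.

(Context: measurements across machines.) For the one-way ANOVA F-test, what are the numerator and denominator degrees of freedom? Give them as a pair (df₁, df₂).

k = 4 groups, N = 40 total
df = (k−1, N−k) = (4−1, 40−4) = (3, 36)

degrees of freedom = [3, 36]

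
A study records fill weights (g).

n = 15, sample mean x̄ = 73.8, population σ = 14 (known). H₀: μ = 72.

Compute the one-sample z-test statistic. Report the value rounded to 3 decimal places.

test statistic = 0.498

SE = σ/√n = 14/√15 = 3.6148
z = (x̄−μ₀)/SE = (73.8−72)/3.6148 = 0.4980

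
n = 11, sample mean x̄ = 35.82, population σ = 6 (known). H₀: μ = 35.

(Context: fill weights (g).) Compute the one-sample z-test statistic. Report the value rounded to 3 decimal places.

test statistic = 0.453

SE = σ/√n = 6/√11 = 1.8091
z = (x̄−μ₀)/SE = (35.82−35)/1.8091 = 0.4533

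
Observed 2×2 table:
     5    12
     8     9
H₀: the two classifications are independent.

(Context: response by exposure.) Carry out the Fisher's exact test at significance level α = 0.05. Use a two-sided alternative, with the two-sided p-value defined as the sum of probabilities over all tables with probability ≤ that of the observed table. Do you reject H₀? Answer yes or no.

Margins: r₁=17, r₂=17, c₁=13, c₂=21, n=34
p_obs = C(17,5)·C(17,8)/C(34,13); sum pmf over tables with pmf ≤ p_obs
p-value (two-sided) = 0.48127
At α=0.05: p ≥ α → fail to reject H₀

reject H₀: no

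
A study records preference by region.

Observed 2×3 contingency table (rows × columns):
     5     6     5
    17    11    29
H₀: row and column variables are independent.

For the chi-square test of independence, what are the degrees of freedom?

df = (r−1)(c−1) = (2−1)·(3−1) = 2

degrees of freedom = 2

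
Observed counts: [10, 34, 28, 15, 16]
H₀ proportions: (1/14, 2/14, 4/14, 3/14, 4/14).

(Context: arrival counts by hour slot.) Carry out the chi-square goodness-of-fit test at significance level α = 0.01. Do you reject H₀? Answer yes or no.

n = 103; E_i = n·p_i = [7.36, 14.71, 29.43, 22.07, 29.43]
χ² = (10−7.36)²/7.36 + (34−14.71)²/14.71 + (28−29.43)²/29.43 + (15−22.07)²/22.07 + (16−29.43)²/29.43 = 34.6893
df = 4
p-value (upper-tail) = 0.00000
At α=0.01: p < α → reject H₀

reject H₀: yes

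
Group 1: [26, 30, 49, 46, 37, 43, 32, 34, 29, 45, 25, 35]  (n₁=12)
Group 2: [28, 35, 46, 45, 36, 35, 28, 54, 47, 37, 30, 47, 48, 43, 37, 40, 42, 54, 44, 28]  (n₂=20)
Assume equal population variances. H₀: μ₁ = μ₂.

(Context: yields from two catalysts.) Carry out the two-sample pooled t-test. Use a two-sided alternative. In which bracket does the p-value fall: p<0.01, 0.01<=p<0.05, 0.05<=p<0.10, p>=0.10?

p-value bracket: p>=0.10

x̄₁=35.917, s₁=8.129, n₁=12
x̄₂=40.200, s₂=8.141, n₂=20
s_p² = [11·8.129² + 19·8.141²]/30 = 66.2039
SE = √(s_p²·(1/12+1/20)) = 2.9711
t = (35.917−40.200)/2.9711 = -1.4417
df = 30
p-value (two-sided) = 0.15975
→ bracket: p>=0.10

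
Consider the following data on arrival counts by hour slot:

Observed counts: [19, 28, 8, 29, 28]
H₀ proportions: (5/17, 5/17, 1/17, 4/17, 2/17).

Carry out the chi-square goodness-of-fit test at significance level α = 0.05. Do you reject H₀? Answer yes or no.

reject H₀: yes

n = 112; E_i = n·p_i = [32.94, 32.94, 6.59, 26.35, 13.18]
χ² = (19−32.94)²/32.94 + (28−32.94)²/32.94 + (8−6.59)²/6.59 + (29−26.35)²/26.35 + (28−13.18)²/13.18 = 23.8862
df = 4
p-value (upper-tail) = 0.00008
At α=0.05: p < α → reject H₀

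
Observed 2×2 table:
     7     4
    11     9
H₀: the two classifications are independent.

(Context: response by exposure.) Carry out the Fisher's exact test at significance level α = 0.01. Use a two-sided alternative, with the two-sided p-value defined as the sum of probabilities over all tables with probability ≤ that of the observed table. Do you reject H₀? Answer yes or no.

reject H₀: no

Margins: r₁=11, r₂=20, c₁=18, c₂=13, n=31
p_obs = C(11,7)·C(20,11)/C(31,18); sum pmf over tables with pmf ≤ p_obs
p-value (two-sided) = 0.71783
At α=0.01: p ≥ α → fail to reject H₀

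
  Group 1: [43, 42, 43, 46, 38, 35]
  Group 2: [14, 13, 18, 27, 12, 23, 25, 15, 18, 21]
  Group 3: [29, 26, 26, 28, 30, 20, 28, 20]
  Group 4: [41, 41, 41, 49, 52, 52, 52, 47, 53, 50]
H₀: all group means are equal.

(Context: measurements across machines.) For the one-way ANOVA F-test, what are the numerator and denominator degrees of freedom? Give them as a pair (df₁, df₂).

degrees of freedom = [3, 30]

k = 4 groups, N = 34 total
df = (k−1, N−k) = (4−1, 34−4) = (3, 30)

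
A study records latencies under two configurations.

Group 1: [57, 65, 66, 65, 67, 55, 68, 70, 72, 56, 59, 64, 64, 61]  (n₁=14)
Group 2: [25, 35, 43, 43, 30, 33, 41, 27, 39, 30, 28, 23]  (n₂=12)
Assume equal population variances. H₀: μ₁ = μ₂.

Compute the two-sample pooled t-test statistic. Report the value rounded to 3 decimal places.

x̄₁=63.500, s₁=5.229, n₁=14
x̄₂=33.083, s₂=7.051, n₂=12
s_p² = [13·5.229² + 11·7.051²]/24 = 37.6007
SE = √(s_p²·(1/14+1/12)) = 2.4123
t = (63.500−33.083)/2.4123 = 12.6090
df = 24

test statistic = 12.609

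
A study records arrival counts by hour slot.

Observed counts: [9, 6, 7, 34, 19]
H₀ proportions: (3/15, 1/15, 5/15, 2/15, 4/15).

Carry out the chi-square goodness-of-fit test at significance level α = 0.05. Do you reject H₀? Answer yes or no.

n = 75; E_i = n·p_i = [15.00, 5.00, 25.00, 10.00, 20.00]
χ² = (9−15.00)²/15.00 + (6−5.00)²/5.00 + (7−25.00)²/25.00 + (34−10.00)²/10.00 + (19−20.00)²/20.00 = 73.2100
df = 4
p-value (upper-tail) = 0.00000
At α=0.05: p < α → reject H₀

reject H₀: yes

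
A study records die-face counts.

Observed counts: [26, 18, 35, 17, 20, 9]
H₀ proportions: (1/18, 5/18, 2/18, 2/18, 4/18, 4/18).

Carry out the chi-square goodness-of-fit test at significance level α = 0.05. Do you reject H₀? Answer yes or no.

n = 125; E_i = n·p_i = [6.94, 34.72, 13.89, 13.89, 27.78, 27.78]
χ² = (26−6.94)²/6.94 + (18−34.72)²/34.72 + (35−13.89)²/13.89 + (17−13.89)²/13.89 + (20−27.78)²/27.78 + (9−27.78)²/27.78 = 107.9992
df = 5
p-value (upper-tail) = 0.00000
At α=0.05: p < α → reject H₀

reject H₀: yes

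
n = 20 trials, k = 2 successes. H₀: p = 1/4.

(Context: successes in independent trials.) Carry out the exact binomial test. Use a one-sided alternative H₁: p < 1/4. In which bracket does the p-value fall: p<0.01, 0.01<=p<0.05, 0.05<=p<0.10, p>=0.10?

Exact binomial: n=20, k=2, p₀=1/4=0.2500
P(X≤2) from Σ C(n,i)·p₀^i·(1−p₀)^(n−i)
p-value (one-sided, H₁ less) = 0.09126
→ bracket: 0.05<=p<0.10

p-value bracket: 0.05<=p<0.10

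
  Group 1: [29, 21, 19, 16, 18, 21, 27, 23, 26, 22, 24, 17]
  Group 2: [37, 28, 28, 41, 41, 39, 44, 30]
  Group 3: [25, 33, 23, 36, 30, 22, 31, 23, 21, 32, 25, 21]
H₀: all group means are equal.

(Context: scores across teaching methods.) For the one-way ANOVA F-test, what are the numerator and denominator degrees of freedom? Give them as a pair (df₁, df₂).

k = 3 groups, N = 32 total
df = (k−1, N−k) = (3−1, 32−3) = (2, 29)

degrees of freedom = [2, 29]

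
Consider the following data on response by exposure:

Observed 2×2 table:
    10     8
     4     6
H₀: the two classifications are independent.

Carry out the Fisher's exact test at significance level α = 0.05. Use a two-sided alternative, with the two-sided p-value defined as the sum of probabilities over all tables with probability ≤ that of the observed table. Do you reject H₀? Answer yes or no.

Margins: r₁=18, r₂=10, c₁=14, c₂=14, n=28
p_obs = C(18,10)·C(10,4)/C(28,14); sum pmf over tables with pmf ≤ p_obs
p-value (two-sided) = 0.69458
At α=0.05: p ≥ α → fail to reject H₀

reject H₀: no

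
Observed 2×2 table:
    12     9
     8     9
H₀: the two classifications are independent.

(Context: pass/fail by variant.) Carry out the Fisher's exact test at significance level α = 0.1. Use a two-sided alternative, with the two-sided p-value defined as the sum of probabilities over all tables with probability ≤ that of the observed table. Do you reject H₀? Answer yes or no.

reject H₀: no

Margins: r₁=21, r₂=17, c₁=20, c₂=18, n=38
p_obs = C(21,12)·C(17,8)/C(38,20); sum pmf over tables with pmf ≤ p_obs
p-value (two-sided) = 0.74464
At α=0.1: p ≥ α → fail to reject H₀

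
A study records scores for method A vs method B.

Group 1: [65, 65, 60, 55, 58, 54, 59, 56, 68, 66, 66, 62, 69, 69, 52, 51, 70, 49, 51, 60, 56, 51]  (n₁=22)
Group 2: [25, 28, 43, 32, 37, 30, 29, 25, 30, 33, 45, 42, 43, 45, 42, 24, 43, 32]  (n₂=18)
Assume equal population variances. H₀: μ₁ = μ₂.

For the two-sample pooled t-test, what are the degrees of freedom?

df = n₁ + n₂ − 2 = 22 + 18 − 2 = 38

degrees of freedom = 38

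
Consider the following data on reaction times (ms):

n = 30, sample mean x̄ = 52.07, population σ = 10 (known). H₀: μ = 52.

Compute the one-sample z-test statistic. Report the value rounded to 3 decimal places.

SE = σ/√n = 10/√30 = 1.8257
z = (x̄−μ₀)/SE = (52.07−52)/1.8257 = 0.0383

test statistic = 0.038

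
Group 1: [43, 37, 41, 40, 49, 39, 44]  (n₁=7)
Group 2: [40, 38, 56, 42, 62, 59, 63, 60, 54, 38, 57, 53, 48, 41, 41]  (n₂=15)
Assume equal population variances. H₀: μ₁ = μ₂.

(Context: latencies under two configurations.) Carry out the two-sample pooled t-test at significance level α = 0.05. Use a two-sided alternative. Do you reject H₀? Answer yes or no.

reject H₀: yes

x̄₁=41.857, s₁=3.934, n₁=7
x̄₂=50.133, s₂=9.342, n₂=15
s_p² = [6·3.934² + 14·9.342²]/20 = 65.7295
SE = √(s_p²·(1/7+1/15)) = 3.7111
t = (41.857−50.133)/3.7111 = -2.2301
df = 20
p-value (two-sided) = 0.03736
At α=0.05: p < α → reject H₀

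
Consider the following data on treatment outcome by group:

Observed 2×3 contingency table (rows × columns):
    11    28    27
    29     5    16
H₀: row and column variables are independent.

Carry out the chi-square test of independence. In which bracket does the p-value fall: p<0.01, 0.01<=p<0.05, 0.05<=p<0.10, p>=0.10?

p-value bracket: p<0.01

Row totals [66, 50], col totals [40, 33, 43], n=116
χ² = (11−22.76)²/22.76 + (28−18.78)²/18.78 + (27−24.47)²/24.47 + (29−17.24)²/17.24 + (5−14.22)²/14.22 + (16−18.53)²/18.53 = 25.2171
df = 2
p-value (upper-tail) = 0.00000
→ bracket: p<0.01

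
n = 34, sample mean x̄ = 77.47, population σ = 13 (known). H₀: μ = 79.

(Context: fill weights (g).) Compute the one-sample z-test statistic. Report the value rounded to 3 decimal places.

test statistic = -0.686

SE = σ/√n = 13/√34 = 2.2295
z = (x̄−μ₀)/SE = (77.47−79)/2.2295 = -0.6863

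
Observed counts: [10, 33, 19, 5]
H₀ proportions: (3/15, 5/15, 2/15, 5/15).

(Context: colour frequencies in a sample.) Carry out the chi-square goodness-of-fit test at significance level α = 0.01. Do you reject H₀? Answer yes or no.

n = 67; E_i = n·p_i = [13.40, 22.33, 8.93, 22.33]
χ² = (10−13.40)²/13.40 + (33−22.33)²/22.33 + (19−8.93)²/8.93 + (5−22.33)²/22.33 = 30.7537
df = 3
p-value (upper-tail) = 0.00000
At α=0.01: p < α → reject H₀

reject H₀: yes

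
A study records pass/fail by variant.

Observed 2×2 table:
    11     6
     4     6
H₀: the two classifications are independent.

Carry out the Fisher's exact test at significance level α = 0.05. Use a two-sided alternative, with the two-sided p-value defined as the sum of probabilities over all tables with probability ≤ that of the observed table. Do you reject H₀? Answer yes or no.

Margins: r₁=17, r₂=10, c₁=15, c₂=12, n=27
p_obs = C(17,11)·C(10,4)/C(27,15); sum pmf over tables with pmf ≤ p_obs
p-value (two-sided) = 0.25660
At α=0.05: p ≥ α → fail to reject H₀

reject H₀: no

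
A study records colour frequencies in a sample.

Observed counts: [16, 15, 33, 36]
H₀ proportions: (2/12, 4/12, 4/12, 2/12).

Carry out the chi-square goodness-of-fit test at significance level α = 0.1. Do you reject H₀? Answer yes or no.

n = 100; E_i = n·p_i = [16.67, 33.33, 33.33, 16.67]
χ² = (16−16.67)²/16.67 + (15−33.33)²/33.33 + (33−33.33)²/33.33 + (36−16.67)²/16.67 = 32.5400
df = 3
p-value (upper-tail) = 0.00000
At α=0.1: p < α → reject H₀

reject H₀: yes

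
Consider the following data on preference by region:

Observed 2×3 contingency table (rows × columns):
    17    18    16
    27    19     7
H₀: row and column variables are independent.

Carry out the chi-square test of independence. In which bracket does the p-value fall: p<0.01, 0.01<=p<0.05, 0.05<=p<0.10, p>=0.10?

Row totals [51, 53], col totals [44, 37, 23], n=104
χ² = (17−21.58)²/21.58 + (18−18.14)²/18.14 + (16−11.28)²/11.28 + (27−22.42)²/22.42 + (19−18.86)²/18.86 + (7−11.72)²/11.72 = 5.7852
df = 2
p-value (upper-tail) = 0.05543
→ bracket: 0.05<=p<0.10

p-value bracket: 0.05<=p<0.10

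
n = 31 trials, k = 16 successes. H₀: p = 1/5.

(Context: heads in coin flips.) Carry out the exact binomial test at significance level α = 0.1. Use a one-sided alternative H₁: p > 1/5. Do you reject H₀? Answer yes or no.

Exact binomial: n=31, k=16, p₀=1/5=0.2000
P(X≥16) from Σ C(n,i)·p₀^i·(1−p₀)^(n−i)
p-value (one-sided, H₁ greater) = 0.00009
At α=0.1: p < α → reject H₀

reject H₀: yes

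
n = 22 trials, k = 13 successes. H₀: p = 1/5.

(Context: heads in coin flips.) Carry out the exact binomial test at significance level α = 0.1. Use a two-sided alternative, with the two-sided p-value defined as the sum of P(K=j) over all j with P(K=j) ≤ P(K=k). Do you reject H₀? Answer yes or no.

Exact binomial: n=22, k=13, p₀=1/5=0.2000
P(X=j) = C(n,j)·p₀^j·(1−p₀)^(n−j); p = Σ P(X=j) over j with P(X=j) ≤ P(X=13)
p-value (two-sided) = 0.00006
At α=0.1: p < α → reject H₀

reject H₀: yes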